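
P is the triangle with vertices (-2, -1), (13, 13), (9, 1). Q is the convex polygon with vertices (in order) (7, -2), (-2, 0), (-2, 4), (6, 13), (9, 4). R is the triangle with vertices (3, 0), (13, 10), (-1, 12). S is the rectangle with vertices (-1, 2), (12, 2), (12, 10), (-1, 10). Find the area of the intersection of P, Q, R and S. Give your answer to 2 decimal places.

The intersection is the polygon with vertices (5,2), (2.333,2), (2.068,2.797), (7.661,8.017), (8.5,5.5).
By the shoelace formula its area is 16.82.

16.82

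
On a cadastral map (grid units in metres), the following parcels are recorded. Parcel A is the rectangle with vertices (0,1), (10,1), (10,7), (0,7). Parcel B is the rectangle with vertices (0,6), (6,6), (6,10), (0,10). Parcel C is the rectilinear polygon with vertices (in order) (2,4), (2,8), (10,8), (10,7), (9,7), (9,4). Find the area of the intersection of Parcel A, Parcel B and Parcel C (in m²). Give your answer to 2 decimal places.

The intersection is the polygon with vertices (6,6), (2,6), (2,7), (6,7).
By the shoelace formula its area is 4.00.

4.00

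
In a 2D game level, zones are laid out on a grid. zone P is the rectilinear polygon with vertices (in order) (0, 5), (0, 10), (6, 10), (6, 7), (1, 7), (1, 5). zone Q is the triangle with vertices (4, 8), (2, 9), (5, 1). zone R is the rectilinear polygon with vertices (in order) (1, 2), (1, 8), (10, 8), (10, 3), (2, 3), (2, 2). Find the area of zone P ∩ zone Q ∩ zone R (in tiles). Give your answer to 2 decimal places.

The intersection is the polygon with vertices (2.375,8), (4,8), (4.143,7), (2.75,7).
By the shoelace formula its area is 1.51.

1.51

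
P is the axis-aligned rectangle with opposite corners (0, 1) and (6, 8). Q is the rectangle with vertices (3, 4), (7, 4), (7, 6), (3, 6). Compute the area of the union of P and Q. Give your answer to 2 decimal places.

By inclusion–exclusion:
Individual areas: |P| = 42, |Q| = 8.
|P∩Q|: x∈[3,6], y∈[4,6] → 3·2 = 6.
|P ∪ Q| = 50 − 6 = 44.00.

44.00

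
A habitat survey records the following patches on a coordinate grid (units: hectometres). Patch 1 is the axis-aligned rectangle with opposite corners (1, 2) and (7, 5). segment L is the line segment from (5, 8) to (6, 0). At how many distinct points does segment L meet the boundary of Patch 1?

2

The segment meets the boundary at (5.75,2), (5.375,5).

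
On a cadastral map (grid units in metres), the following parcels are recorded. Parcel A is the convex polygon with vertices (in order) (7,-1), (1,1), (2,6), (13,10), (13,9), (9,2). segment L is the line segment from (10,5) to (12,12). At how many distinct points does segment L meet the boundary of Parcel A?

1

The segment meets the boundary at (11.246,9.362).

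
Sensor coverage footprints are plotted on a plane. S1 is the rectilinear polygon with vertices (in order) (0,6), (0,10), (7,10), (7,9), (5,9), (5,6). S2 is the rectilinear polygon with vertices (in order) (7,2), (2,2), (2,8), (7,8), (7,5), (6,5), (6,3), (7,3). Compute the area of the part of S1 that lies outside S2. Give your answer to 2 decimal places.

|S1| = 22, |S1∩S2| = 6.
|S1 ∖ S2| = |S1| − |S1∩S2| = 22 − 6 = 16.00.

16.00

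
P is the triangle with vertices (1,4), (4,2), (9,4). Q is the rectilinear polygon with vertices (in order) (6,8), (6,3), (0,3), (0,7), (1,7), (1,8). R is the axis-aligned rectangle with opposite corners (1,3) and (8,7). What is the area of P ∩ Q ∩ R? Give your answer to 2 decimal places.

The intersection is the polygon with vertices (6,4), (6,3), (2.5,3), (1,4).
By the shoelace formula its area is 4.25.

4.25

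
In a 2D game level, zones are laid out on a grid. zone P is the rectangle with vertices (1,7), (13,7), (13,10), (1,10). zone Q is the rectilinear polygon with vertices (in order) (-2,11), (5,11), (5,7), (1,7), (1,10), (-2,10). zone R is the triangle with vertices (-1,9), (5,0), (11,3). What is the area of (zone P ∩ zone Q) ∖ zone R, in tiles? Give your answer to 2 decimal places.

11.00

|zone P ∩ zone Q| = 12.
|(zone P ∩ zone Q) ∩ zone R| = 1.
|(zone P ∩ zone Q) ∖ zone R| = 12 − 1 = 11.00.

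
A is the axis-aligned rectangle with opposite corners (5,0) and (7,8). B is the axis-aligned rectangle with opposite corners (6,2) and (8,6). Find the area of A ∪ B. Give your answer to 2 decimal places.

20.00

By inclusion–exclusion:
Individual areas: |A| = 16, |B| = 8.
|A∩B|: x∈[6,7], y∈[2,6] → 1·4 = 4.
|A ∪ B| = 24 − 4 = 20.00.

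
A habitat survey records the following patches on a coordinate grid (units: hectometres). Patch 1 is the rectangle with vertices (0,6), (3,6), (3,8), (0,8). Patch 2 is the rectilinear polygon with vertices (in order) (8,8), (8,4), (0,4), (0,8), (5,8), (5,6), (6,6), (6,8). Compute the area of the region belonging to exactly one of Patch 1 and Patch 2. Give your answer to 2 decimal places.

24.00

|Patch 1| = 6, |Patch 2| = 30, |Patch 1∩Patch 2| = 6.
|Patch 1 △ Patch 2| = |Patch 1| + |Patch 2| − 2·|Patch 1∩Patch 2| = 6 + 30 − 12 = 24.00.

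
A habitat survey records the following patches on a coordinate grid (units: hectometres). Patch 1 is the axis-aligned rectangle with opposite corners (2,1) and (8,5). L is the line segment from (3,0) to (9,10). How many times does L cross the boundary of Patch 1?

The segment meets the boundary at (6,5), (3.6,1).

2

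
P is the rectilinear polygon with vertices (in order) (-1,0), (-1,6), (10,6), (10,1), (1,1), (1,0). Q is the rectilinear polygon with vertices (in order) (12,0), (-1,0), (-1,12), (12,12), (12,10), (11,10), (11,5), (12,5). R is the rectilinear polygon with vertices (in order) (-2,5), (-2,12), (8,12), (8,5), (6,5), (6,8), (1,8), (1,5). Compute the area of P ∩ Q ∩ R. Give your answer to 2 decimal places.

4.00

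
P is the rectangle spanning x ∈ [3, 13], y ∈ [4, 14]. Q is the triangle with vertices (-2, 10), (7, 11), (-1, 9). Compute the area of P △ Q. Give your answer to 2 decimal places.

|P| = 100, |Q| = 5, |P∩Q| = 1.1111.
|P △ Q| = |P| + |Q| − 2·|P∩Q| = 100 + 5 − 2.2222 = 102.78.

102.78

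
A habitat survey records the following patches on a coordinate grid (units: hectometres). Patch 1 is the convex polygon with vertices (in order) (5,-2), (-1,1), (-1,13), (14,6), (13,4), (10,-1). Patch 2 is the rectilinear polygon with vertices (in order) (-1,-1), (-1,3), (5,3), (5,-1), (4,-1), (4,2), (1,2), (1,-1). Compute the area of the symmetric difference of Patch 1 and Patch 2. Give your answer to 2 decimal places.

134.50

|Patch 1| = 143.5, |Patch 2| = 15, |Patch 1∩Patch 2| = 12.
|Patch 1 △ Patch 2| = |Patch 1| + |Patch 2| − 2·|Patch 1∩Patch 2| = 143.5 + 15 − 24 = 134.50.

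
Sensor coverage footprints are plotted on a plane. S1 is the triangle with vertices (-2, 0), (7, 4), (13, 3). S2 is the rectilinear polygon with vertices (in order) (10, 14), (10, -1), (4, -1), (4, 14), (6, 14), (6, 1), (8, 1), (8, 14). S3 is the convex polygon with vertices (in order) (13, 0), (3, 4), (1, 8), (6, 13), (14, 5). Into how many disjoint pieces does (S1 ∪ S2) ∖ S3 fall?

3

(S1 ∪ S2) ∖ S3 splits into 3 disjoint pieces (area 23.2, area 4, area 8).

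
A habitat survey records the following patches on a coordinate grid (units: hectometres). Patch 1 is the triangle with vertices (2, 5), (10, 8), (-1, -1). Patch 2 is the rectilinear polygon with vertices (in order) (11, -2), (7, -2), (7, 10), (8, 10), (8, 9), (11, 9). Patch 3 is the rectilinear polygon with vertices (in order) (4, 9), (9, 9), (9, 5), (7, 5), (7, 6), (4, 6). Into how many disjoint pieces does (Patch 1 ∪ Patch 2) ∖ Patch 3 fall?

(Patch 1 ∪ Patch 2) ∖ Patch 3 splits into 3 disjoint pieces (area 1, area 36, area 16.4848).

3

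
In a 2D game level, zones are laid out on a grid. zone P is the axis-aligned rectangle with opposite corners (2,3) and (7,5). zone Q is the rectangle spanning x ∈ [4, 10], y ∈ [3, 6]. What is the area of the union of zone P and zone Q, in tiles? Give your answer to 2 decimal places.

By inclusion–exclusion:
Individual areas: |zone P| = 10, |zone Q| = 18.
|zone P∩zone Q|: x∈[4,7], y∈[3,5] → 3·2 = 6.
|zone P ∪ zone Q| = 28 − 6 = 22.00.

22.00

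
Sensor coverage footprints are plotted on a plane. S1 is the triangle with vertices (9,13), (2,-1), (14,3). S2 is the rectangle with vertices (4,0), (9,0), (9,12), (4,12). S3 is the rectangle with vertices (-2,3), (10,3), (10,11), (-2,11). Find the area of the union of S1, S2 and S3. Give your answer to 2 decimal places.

By inclusion–exclusion:
Individual areas: |S1| = 70, |S2| = 60, |S3| = 96.
|S1∩S2| = 37.0833.
|S1∩S3| = 32.
|S2∩S3|: x∈[4,9], y∈[3,11] → 5·8 = 40.
|S1∩S2∩S3| = 24.
|S1 ∪ S2 ∪ S3| = 226 − 109.0833 + 24 = 140.92.

140.92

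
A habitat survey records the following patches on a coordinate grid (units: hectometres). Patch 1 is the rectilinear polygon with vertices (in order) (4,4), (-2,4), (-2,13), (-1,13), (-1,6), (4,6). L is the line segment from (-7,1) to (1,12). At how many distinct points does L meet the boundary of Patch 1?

2

The segment meets the boundary at (-1,9.25), (-2,7.875).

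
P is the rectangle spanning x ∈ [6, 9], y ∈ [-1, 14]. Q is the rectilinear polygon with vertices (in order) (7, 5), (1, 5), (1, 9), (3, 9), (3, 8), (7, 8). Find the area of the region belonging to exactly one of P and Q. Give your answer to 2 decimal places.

|P| = 45, |Q| = 20, |P∩Q| = 3.
|P △ Q| = |P| + |Q| − 2·|P∩Q| = 45 + 20 − 6 = 59.00.

59.00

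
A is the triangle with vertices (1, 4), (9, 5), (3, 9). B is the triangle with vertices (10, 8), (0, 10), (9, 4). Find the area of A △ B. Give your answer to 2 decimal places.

|A| = 19, |B| = 21, |A∩B| = 5.5263.
|A △ B| = |A| + |B| − 2·|A∩B| = 19 + 21 − 11.0526 = 28.95.

28.95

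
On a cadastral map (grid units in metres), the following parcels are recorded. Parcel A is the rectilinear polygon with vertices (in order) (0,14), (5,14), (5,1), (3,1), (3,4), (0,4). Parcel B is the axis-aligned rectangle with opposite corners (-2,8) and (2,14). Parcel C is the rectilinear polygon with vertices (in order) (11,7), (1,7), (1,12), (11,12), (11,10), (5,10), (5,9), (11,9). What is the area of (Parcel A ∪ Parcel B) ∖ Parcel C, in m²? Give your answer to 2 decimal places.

|Parcel A ∪ Parcel B| = 68.
|(Parcel A ∪ Parcel B) ∩ Parcel C| = 20.
|(Parcel A ∪ Parcel B) ∖ Parcel C| = 68 − 20 = 48.00.

48.00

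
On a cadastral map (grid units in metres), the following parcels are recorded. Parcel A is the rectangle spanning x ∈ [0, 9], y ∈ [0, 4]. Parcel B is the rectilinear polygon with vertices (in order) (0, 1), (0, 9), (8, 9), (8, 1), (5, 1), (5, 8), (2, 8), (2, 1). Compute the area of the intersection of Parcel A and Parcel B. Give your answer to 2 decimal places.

15.00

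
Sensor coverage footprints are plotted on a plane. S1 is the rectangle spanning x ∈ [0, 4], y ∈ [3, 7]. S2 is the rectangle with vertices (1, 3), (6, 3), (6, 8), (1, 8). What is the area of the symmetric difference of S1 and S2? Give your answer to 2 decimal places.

|S1∩S2|: x∈[1,4], y∈[3,7] → 3·4 = 12.
|S1 △ S2| = |S1| + |S2| − 2·|S1∩S2| = 16 + 25 − 24 = 17.00.

17.00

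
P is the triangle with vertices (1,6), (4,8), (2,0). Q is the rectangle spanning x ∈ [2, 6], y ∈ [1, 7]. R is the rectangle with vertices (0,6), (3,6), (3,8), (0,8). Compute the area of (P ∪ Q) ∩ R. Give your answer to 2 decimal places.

The region (P ∪ Q) ∩ R is the polygon with vertices (2,7), (2.5,7), (3,7.333), (3,6), (1,6), (2,6.667).
By the shoelace formula its area is 1.42.

1.42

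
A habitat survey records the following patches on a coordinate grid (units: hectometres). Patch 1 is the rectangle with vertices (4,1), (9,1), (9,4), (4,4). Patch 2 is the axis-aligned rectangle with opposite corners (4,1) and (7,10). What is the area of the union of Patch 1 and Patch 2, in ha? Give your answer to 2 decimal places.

33.00

By inclusion–exclusion:
Individual areas: |Patch 1| = 15, |Patch 2| = 27.
|Patch 1∩Patch 2|: x∈[4,7], y∈[1,4] → 3·3 = 9.
|Patch 1 ∪ Patch 2| = 42 − 9 = 33.00.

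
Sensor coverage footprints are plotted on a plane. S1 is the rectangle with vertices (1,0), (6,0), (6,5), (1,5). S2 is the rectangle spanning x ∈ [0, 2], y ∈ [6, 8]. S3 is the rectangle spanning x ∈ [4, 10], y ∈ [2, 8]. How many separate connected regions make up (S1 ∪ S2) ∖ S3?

(S1 ∪ S2) ∖ S3 splits into 2 disjoint pieces (area 19, area 4).

2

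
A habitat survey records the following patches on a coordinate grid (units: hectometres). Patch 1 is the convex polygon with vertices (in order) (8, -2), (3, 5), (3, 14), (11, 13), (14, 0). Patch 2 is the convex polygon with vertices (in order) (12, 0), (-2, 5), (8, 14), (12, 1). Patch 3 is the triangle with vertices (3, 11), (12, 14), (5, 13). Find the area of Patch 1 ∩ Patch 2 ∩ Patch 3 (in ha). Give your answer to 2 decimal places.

1.53

The intersection is the polygon with vertices (7.245,13.321), (7.8,13.4), (8.2,13.35), (8.372,12.791), (5.647,11.882).
By the shoelace formula its area is 1.53.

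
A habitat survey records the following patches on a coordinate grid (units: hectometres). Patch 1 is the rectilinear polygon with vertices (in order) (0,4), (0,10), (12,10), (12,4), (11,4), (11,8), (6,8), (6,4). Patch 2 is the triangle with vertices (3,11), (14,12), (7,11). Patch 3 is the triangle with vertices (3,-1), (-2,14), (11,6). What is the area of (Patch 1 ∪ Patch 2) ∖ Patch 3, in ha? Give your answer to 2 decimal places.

20.42

|Patch 1 ∪ Patch 2| = 54.
|(Patch 1 ∪ Patch 2) ∩ Patch 3| = 33.5833.
|(Patch 1 ∪ Patch 2) ∖ Patch 3| = 54 − 33.5833 = 20.42.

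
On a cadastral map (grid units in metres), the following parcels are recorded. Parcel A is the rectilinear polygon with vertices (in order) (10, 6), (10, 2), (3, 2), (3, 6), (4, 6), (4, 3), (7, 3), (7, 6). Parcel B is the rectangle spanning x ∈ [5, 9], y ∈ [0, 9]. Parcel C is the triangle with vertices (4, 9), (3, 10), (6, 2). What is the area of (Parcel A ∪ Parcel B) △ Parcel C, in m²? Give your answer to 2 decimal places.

46.67

|Parcel A ∪ Parcel B| = 45.
|(Parcel A ∪ Parcel B) ∩ Parcel C| = 0.4167.
|(Parcel A ∪ Parcel B) △ Parcel C| = 45 + 2.5 − 0.8333 = 46.67.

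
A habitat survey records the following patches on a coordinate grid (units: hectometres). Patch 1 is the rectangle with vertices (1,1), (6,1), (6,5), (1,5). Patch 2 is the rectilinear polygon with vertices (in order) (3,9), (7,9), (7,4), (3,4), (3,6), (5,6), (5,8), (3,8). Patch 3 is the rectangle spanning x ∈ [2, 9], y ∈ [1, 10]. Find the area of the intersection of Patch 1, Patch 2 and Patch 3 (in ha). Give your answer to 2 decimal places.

3.00

The intersection is the polygon with vertices (6,4), (3,4), (3,5), (6,5).
By the shoelace formula its area is 3.00.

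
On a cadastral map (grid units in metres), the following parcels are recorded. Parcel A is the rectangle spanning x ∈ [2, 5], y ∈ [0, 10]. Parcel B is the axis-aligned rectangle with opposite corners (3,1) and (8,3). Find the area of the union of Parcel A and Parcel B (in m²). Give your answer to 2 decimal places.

By inclusion–exclusion:
Individual areas: |Parcel A| = 30, |Parcel B| = 10.
|Parcel A∩Parcel B|: x∈[3,5], y∈[1,3] → 2·2 = 4.
|Parcel A ∪ Parcel B| = 40 − 4 = 36.00.

36.00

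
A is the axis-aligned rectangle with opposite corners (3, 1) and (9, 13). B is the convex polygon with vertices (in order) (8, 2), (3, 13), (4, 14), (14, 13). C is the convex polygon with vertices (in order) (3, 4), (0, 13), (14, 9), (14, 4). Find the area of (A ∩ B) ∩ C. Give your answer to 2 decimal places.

25.50

The region (A ∩ B) ∩ C is the polygon with vertices (9,4), (7.091,4), (3.448,12.015), (9,10.429).
By the shoelace formula its area is 25.50.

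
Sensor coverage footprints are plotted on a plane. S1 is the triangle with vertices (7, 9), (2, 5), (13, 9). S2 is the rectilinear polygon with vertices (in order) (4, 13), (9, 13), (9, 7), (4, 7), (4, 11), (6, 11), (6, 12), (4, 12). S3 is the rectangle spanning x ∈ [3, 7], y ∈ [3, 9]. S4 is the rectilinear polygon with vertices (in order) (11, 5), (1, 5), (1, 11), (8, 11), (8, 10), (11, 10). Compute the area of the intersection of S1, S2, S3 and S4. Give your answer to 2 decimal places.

2.50

The intersection is the polygon with vertices (7,9), (7,7), (4.5,7).
By the shoelace formula its area is 2.50.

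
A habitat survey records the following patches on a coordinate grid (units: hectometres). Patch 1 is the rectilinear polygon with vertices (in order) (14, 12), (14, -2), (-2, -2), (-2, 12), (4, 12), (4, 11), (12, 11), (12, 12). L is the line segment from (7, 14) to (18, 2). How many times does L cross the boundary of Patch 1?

2

The segment meets the boundary at (14,6.364), (9.75,11).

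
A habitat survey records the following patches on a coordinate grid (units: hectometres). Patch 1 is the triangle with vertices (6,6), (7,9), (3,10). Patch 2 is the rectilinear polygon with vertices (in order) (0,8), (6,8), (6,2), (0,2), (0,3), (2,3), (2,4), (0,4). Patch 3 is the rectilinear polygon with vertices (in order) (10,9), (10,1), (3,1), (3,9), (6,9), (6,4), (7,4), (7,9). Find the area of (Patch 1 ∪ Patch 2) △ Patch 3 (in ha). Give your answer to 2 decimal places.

|Patch 1 ∪ Patch 2| = 39.
|(Patch 1 ∪ Patch 2) ∩ Patch 3| = 19.875.
|(Patch 1 ∪ Patch 2) △ Patch 3| = 39 + 51 − 39.75 = 50.25.

50.25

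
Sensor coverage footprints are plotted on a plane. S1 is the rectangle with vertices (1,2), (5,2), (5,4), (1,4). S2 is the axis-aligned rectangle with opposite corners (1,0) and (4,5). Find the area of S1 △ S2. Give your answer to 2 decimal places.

11.00

|S1∩S2|: x∈[1,4], y∈[2,4] → 3·2 = 6.
|S1 △ S2| = |S1| + |S2| − 2·|S1∩S2| = 8 + 15 − 12 = 11.00.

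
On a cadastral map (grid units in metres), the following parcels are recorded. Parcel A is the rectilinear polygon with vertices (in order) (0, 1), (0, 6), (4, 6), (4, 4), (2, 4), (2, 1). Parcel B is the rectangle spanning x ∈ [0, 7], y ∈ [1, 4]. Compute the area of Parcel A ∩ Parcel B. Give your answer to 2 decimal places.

6.00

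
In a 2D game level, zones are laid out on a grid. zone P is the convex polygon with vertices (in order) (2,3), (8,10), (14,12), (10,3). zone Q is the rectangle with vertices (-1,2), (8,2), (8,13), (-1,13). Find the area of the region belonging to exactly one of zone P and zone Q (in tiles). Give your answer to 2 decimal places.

|zone P| = 51, |zone Q| = 99, |zone P∩zone Q| = 21.
|zone P △ zone Q| = |zone P| + |zone Q| − 2·|zone P∩zone Q| = 51 + 99 − 42 = 108.00.

108.00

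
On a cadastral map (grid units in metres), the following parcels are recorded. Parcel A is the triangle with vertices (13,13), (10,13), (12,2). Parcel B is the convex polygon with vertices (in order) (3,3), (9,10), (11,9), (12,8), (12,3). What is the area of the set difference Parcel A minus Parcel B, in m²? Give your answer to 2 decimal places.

12.62

|Parcel A| = 16.5, |Parcel A∩Parcel B| = 3.8841.
|Parcel A ∖ Parcel B| = |Parcel A| − |Parcel A∩Parcel B| = 16.5 − 3.8841 = 12.62.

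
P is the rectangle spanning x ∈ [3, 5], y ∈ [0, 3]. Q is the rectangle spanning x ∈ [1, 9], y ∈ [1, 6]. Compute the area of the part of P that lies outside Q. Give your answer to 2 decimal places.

2.00

|P∩Q|: x∈[3,5], y∈[1,3] → 2·2 = 4.
|P| = 6.
|P ∖ Q| = |P| − |P∩Q| = 6 − 4 = 2.00.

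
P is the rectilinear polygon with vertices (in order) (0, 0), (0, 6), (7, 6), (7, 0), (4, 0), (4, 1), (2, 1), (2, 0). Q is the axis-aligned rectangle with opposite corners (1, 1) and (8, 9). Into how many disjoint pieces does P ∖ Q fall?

2

P ∖ Q splits into 2 disjoint pieces (area 7, area 3).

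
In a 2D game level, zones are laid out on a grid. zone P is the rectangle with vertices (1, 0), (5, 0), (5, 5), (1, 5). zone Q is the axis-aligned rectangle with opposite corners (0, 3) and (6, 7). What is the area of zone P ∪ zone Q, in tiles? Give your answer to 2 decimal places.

By inclusion–exclusion:
Individual areas: |zone P| = 20, |zone Q| = 24.
|zone P∩zone Q|: x∈[1,5], y∈[3,5] → 4·2 = 8.
|zone P ∪ zone Q| = 44 − 8 = 36.00.

36.00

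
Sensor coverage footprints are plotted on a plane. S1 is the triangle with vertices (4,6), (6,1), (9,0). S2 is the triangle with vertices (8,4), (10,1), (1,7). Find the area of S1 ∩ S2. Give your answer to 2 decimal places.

The intersection is the polygon with vertices (4.138,5.655), (4.37,5.556), (5.875,3.75), (4.545,4.636).
By the shoelace formula its area is 0.63.

0.63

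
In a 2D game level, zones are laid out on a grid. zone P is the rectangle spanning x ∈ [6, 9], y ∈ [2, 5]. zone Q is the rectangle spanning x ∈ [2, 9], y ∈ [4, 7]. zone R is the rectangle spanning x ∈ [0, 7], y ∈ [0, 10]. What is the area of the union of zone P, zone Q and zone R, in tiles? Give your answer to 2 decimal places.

80.00

By inclusion–exclusion:
Individual areas: |zone P| = 9, |zone Q| = 21, |zone R| = 70.
|zone P∩zone Q|: x∈[6,9], y∈[4,5] → 3·1 = 3.
|zone P∩zone R|: x∈[6,7], y∈[2,5] → 1·3 = 3.
|zone Q∩zone R|: x∈[2,7], y∈[4,7] → 5·3 = 15.
|zone P∩zone Q∩zone R| = 1.
|zone P ∪ zone Q ∪ zone R| = 100 − 21 + 1 = 80.00.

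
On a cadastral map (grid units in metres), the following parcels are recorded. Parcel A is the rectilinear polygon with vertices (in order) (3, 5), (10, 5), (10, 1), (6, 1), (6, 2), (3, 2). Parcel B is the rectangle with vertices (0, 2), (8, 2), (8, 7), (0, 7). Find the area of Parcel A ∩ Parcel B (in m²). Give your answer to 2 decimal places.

15.00

The intersection is the polygon with vertices (8,5), (8,2), (6,2), (3,2), (3,5).
By the shoelace formula its area is 15.00.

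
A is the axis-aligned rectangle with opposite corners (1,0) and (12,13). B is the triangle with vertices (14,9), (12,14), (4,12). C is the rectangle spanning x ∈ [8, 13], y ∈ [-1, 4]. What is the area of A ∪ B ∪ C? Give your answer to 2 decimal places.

158.40

By inclusion–exclusion:
Individual areas: |A| = 143, |B| = 22, |C| = 25.
|A∩B| = 15.6.
|A∩C|: x∈[8,12], y∈[0,4] → 4·4 = 16.
|B∩C| = 0.
|A∩B∩C| = 0.
|A ∪ B ∪ C| = 190 − 31.6 + 0 = 158.40.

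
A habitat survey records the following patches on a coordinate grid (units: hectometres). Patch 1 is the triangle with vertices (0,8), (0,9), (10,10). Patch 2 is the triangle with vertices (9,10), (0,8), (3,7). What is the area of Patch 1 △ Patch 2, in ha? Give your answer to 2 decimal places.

10.89

|Patch 1| = 5, |Patch 2| = 7.5, |Patch 1∩Patch 2| = 0.8049.
|Patch 1 △ Patch 2| = |Patch 1| + |Patch 2| − 2·|Patch 1∩Patch 2| = 5 + 7.5 − 1.6098 = 10.89.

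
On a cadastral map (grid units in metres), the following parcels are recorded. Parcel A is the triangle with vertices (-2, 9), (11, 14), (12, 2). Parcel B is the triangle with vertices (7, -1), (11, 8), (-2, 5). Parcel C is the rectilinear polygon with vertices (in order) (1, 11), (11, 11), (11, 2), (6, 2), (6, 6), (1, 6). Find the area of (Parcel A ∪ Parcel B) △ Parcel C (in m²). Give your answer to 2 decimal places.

58.73

|Parcel A ∪ Parcel B| = 117.8026.
|(Parcel A ∪ Parcel B) ∩ Parcel C| = 64.5385.
|(Parcel A ∪ Parcel B) △ Parcel C| = 117.8026 + 70 − 129.0771 = 58.73.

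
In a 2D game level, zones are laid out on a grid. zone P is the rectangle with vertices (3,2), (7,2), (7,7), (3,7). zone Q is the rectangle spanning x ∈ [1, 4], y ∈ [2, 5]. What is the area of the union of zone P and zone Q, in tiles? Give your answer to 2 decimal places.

26.00

By inclusion–exclusion:
Individual areas: |zone P| = 20, |zone Q| = 9.
|zone P∩zone Q|: x∈[3,4], y∈[2,5] → 1·3 = 3.
|zone P ∪ zone Q| = 29 − 3 = 26.00.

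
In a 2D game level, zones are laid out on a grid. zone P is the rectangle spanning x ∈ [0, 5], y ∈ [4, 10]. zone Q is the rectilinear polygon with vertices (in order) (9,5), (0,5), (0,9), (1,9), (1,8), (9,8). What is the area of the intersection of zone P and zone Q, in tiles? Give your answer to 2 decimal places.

16.00

The intersection is the polygon with vertices (5,5), (0,5), (0,9), (1,9), (1,8), (5,8).
By the shoelace formula its area is 16.00.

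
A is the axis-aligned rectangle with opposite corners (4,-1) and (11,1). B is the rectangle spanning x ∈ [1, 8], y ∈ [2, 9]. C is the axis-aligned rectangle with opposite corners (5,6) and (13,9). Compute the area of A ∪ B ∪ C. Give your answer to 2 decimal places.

By inclusion–exclusion:
Individual areas: |A| = 14, |B| = 49, |C| = 24.
|A∩B| = 0 (no overlap).
|A∩C| = 0 (no overlap).
|B∩C|: x∈[5,8], y∈[6,9] → 3·3 = 9.
|A∩B∩C| = 0.
|A ∪ B ∪ C| = 87 − 9 + 0 = 78.00.

78.00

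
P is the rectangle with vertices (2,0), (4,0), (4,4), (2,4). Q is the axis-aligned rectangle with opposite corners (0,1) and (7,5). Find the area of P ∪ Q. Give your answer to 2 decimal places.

By inclusion–exclusion:
Individual areas: |P| = 8, |Q| = 28.
|P∩Q|: x∈[2,4], y∈[1,4] → 2·3 = 6.
|P ∪ Q| = 36 − 6 = 30.00.

30.00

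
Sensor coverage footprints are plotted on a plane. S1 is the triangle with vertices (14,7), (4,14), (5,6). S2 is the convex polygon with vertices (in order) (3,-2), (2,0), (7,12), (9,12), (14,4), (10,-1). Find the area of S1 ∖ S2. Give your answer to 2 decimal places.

|S1| = 36.5, |S1∩S2| = 24.5475.
|S1 ∖ S2| = |S1| − |S1∩S2| = 36.5 − 24.5475 = 11.95.

11.95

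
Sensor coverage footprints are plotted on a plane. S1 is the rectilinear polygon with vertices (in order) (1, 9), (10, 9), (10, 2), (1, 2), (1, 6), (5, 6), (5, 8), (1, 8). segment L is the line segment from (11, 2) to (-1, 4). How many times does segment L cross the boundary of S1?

2

The segment meets the boundary at (1,3.667), (10,2.167).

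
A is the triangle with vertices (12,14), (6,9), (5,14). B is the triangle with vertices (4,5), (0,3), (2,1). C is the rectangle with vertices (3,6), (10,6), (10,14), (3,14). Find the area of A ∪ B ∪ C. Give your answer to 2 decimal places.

63.67

By inclusion–exclusion:
Individual areas: |A| = 17.5, |B| = 6, |C| = 56.
|A∩B| = 0.
|A∩C| = 15.8333.
|B∩C| = 0.
|A∩B∩C| = 0.
|A ∪ B ∪ C| = 79.5 − 15.8333 + 0 = 63.67.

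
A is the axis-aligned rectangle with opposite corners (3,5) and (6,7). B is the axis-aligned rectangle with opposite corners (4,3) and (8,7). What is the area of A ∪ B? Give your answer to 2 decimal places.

18.00

By inclusion–exclusion:
Individual areas: |A| = 6, |B| = 16.
|A∩B|: x∈[4,6], y∈[5,7] → 2·2 = 4.
|A ∪ B| = 22 − 4 = 18.00.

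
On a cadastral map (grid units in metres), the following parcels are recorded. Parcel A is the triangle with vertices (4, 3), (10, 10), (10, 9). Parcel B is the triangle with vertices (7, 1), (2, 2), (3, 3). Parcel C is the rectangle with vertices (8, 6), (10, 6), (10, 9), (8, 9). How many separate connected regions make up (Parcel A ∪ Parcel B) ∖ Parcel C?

3

(Parcel A ∪ Parcel B) ∖ Parcel C splits into 3 disjoint pieces (area 0.4286, area 1.3333, area 3).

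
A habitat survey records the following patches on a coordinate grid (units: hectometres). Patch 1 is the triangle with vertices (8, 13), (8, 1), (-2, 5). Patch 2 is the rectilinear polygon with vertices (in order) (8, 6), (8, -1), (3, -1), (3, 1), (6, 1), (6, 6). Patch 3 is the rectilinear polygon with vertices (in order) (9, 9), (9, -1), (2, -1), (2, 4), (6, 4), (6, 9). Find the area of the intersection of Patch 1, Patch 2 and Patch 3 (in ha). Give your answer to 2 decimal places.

The intersection is the polygon with vertices (6,1.8), (6,4), (6,6), (8,6), (8,1).
By the shoelace formula its area is 9.20.

9.20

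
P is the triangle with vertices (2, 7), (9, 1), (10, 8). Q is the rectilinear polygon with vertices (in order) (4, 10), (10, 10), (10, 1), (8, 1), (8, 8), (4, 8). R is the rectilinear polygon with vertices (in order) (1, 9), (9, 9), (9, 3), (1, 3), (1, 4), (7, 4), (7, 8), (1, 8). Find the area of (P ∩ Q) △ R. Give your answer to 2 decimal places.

24.20

|P ∩ Q| = 9.8214.
|(P ∩ Q) ∩ R| = 4.8125.
|(P ∩ Q) △ R| = 9.8214 + 24 − 9.625 = 24.20.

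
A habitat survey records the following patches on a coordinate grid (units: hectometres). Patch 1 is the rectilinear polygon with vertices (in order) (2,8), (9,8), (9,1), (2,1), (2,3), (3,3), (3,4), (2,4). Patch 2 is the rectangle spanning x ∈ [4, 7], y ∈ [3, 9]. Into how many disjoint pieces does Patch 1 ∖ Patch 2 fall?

1

Patch 1 ∖ Patch 2 is a single connected region.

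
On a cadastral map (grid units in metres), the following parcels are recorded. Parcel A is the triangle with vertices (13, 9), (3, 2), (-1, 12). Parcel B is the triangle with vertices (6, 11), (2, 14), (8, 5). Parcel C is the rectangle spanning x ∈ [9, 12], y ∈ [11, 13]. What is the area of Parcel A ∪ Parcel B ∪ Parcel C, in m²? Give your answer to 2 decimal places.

73.64

By inclusion–exclusion:
Individual areas: |Parcel A| = 64, |Parcel B| = 9, |Parcel C| = 6.
|Parcel A∩Parcel B| = 5.3626.
|Parcel A∩Parcel C| = 0.
|Parcel B∩Parcel C| = 0.
|Parcel A∩Parcel B∩Parcel C| = 0.
|Parcel A ∪ Parcel B ∪ Parcel C| = 79 − 5.3626 + 0 = 73.64.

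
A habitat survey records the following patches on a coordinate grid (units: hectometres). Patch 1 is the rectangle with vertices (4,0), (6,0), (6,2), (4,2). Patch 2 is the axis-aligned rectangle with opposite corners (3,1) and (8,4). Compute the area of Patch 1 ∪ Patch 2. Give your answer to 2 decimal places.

17.00

By inclusion–exclusion:
Individual areas: |Patch 1| = 4, |Patch 2| = 15.
|Patch 1∩Patch 2|: x∈[4,6], y∈[1,2] → 2·1 = 2.
|Patch 1 ∪ Patch 2| = 19 − 2 = 17.00.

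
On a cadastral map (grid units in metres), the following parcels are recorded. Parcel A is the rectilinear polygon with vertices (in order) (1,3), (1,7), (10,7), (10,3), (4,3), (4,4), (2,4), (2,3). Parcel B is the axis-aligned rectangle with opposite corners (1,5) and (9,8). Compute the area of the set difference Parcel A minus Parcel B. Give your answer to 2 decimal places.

|Parcel A| = 34, |Parcel A∩Parcel B| = 16.
|Parcel A ∖ Parcel B| = |Parcel A| − |Parcel A∩Parcel B| = 34 − 16 = 18.00.

18.00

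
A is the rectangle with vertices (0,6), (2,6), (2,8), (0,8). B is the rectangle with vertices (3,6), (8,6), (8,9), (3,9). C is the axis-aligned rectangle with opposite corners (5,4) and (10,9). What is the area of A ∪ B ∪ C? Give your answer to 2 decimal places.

By inclusion–exclusion:
Individual areas: |A| = 4, |B| = 15, |C| = 25.
|A∩B| = 0 (no overlap).
|A∩C| = 0 (no overlap).
|B∩C|: x∈[5,8], y∈[6,9] → 3·3 = 9.
|A∩B∩C| = 0.
|A ∪ B ∪ C| = 44 − 9 + 0 = 35.00.

35.00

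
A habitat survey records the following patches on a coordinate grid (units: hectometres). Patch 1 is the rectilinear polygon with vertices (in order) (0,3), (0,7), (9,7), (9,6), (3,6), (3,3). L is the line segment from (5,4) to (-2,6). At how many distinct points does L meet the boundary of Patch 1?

The segment meets the boundary at (0,5.429), (3,4.571).

2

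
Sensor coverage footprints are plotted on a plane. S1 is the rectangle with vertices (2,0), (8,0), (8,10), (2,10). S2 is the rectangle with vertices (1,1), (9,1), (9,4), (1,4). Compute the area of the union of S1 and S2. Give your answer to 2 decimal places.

66.00

By inclusion–exclusion:
Individual areas: |S1| = 60, |S2| = 24.
|S1∩S2|: x∈[2,8], y∈[1,4] → 6·3 = 18.
|S1 ∪ S2| = 84 − 18 = 66.00.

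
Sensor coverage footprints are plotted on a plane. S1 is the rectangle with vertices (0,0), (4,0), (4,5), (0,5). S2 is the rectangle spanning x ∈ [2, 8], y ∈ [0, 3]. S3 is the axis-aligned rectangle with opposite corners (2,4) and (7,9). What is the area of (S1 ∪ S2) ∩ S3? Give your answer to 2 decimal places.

2.00

The region (S1 ∪ S2) ∩ S3 is the polygon with vertices (4,5), (4,4), (2,4), (2,5).
By the shoelace formula its area is 2.00.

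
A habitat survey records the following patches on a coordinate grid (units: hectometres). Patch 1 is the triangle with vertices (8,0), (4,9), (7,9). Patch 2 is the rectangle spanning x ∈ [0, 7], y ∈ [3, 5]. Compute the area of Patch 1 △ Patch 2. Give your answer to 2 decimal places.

24.39

|Patch 1| = 13.5, |Patch 2| = 14, |Patch 1∩Patch 2| = 1.5556.
|Patch 1 △ Patch 2| = |Patch 1| + |Patch 2| − 2·|Patch 1∩Patch 2| = 13.5 + 14 − 3.1111 = 24.39.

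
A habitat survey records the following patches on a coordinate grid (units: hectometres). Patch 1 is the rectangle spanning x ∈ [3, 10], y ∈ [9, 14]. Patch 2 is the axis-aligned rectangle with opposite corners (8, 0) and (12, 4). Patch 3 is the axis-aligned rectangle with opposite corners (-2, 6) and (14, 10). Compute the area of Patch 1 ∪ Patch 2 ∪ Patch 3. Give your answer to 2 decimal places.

By inclusion–exclusion:
Individual areas: |Patch 1| = 35, |Patch 2| = 16, |Patch 3| = 64.
|Patch 1∩Patch 2| = 0 (no overlap).
|Patch 1∩Patch 3|: x∈[3,10], y∈[9,10] → 7·1 = 7.
|Patch 2∩Patch 3| = 0 (no overlap).
|Patch 1∩Patch 2∩Patch 3| = 0.
|Patch 1 ∪ Patch 2 ∪ Patch 3| = 115 − 7 + 0 = 108.00.

108.00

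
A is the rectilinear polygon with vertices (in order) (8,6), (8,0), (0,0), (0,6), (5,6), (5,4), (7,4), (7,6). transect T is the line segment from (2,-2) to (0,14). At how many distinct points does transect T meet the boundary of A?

The segment meets the boundary at (1,6), (1.75,0).

2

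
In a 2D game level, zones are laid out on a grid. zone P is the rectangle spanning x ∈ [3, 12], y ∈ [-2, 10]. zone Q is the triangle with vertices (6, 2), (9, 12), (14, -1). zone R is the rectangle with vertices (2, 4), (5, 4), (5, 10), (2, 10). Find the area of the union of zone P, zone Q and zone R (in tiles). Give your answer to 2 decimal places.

119.82

By inclusion–exclusion:
Individual areas: |zone P| = 108, |zone Q| = 44.5, |zone R| = 18.
|zone P∩zone Q| = 38.6808.
|zone P∩zone R|: x∈[3,5], y∈[4,10] → 2·6 = 12.
|zone Q∩zone R| = 0.
|zone P∩zone Q∩zone R| = 0.
|zone P ∪ zone Q ∪ zone R| = 170.5 − 50.6808 + 0 = 119.82.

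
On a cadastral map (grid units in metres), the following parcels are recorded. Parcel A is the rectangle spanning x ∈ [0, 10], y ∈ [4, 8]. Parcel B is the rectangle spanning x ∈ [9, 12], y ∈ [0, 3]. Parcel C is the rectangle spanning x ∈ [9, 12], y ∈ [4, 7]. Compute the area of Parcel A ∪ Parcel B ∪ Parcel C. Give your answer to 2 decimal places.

55.00

By inclusion–exclusion:
Individual areas: |Parcel A| = 40, |Parcel B| = 9, |Parcel C| = 9.
|Parcel A∩Parcel B| = 0 (no overlap).
|Parcel A∩Parcel C|: x∈[9,10], y∈[4,7] → 1·3 = 3.
|Parcel B∩Parcel C| = 0 (no overlap).
|Parcel A∩Parcel B∩Parcel C| = 0.
|Parcel A ∪ Parcel B ∪ Parcel C| = 58 − 3 + 0 = 55.00.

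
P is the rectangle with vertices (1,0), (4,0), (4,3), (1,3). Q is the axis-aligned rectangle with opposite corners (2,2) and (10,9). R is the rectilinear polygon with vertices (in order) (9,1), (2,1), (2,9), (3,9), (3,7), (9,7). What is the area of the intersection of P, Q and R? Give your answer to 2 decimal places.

The intersection is the polygon with vertices (4,2), (2,2), (2,3), (4,3).
By the shoelace formula its area is 2.00.

2.00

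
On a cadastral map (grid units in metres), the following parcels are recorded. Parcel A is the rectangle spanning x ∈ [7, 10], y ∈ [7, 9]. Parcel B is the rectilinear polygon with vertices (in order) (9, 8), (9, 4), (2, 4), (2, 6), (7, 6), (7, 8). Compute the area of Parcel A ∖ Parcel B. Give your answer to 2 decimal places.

4.00

|Parcel A| = 6, |Parcel A∩Parcel B| = 2.
|Parcel A ∖ Parcel B| = |Parcel A| − |Parcel A∩Parcel B| = 6 − 2 = 4.00.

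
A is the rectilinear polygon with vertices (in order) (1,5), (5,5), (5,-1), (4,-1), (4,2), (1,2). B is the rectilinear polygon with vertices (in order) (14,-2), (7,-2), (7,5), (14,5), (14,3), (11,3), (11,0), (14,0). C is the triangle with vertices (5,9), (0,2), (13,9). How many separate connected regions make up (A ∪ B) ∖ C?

3

(A ∪ B) ∖ C splits into 3 disjoint pieces (area 0.9143, area 9.4615, area 40).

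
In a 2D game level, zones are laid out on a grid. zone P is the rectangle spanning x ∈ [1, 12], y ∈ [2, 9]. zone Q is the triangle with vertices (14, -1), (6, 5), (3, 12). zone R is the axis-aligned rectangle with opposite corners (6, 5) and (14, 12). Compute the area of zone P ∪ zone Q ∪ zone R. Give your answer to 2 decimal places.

By inclusion–exclusion:
Individual areas: |zone P| = 77, |zone Q| = 19, |zone R| = 56.
|zone P∩zone Q| = 14.9286.
|zone P∩zone R|: x∈[6,12], y∈[5,9] → 6·4 = 24.
|zone Q∩zone R| = 5.049.
|zone P∩zone Q∩zone R| = 5.049.
|zone P ∪ zone Q ∪ zone R| = 152 − 43.9775 + 5.049 = 113.07.

113.07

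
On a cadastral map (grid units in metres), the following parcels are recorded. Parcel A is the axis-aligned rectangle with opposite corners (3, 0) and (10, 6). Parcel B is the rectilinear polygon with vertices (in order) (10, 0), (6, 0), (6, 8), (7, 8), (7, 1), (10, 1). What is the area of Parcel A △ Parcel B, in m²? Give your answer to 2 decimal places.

35.00

|Parcel A| = 42, |Parcel B| = 11, |Parcel A∩Parcel B| = 9.
|Parcel A △ Parcel B| = |Parcel A| + |Parcel B| − 2·|Parcel A∩Parcel B| = 42 + 11 − 18 = 35.00.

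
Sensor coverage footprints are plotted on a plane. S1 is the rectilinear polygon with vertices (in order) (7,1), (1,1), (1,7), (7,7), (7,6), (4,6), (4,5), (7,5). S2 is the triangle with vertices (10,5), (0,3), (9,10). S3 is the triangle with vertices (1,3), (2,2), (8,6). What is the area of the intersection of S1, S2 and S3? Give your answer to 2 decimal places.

1.77

The intersection is the polygon with vertices (6.5,5), (5,4), (1.875,3.375), (5.667,5).
By the shoelace formula its area is 1.77.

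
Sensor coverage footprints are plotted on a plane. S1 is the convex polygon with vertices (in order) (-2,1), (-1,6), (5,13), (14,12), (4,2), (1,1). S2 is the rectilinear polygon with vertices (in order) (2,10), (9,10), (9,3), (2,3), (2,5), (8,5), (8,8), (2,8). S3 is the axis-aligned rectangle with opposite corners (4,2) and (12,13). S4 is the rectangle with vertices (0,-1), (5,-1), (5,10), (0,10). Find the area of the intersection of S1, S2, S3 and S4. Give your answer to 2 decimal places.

4.00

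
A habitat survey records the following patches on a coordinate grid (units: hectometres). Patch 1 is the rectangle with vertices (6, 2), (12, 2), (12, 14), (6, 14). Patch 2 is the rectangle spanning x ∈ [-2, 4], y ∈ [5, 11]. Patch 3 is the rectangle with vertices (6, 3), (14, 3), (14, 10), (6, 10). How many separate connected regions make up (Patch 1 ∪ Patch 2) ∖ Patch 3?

3

(Patch 1 ∪ Patch 2) ∖ Patch 3 splits into 3 disjoint pieces (area 6, area 24, area 36).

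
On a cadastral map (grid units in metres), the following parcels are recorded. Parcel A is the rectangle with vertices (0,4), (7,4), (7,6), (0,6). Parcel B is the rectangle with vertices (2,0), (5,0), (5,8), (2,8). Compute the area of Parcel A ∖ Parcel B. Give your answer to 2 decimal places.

8.00

|Parcel A∩Parcel B|: x∈[2,5], y∈[4,6] → 3·2 = 6.
|Parcel A| = 14.
|Parcel A ∖ Parcel B| = |Parcel A| − |Parcel A∩Parcel B| = 14 − 6 = 8.00.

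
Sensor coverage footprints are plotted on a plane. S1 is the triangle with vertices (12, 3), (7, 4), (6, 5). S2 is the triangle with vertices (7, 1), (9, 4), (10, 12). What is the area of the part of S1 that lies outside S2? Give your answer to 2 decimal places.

|S1| = 2, |S1∩S2| = 0.5028.
|S1 ∖ S2| = |S1| − |S1∩S2| = 2 − 0.5028 = 1.50.

1.50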